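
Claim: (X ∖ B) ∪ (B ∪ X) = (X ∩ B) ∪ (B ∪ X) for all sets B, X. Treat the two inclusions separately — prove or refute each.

(⊆) Let x ∈ (X ∖ B) ∪ (B ∪ X). Then either x ∈ B and x ∉ X; or x ∈ X and x ∉ B; or x ∈ B ∩ X. In each case x ∈ (X ∩ B) ∪ (B ∪ X), so (X ∖ B) ∪ (B ∪ X) ⊆ (X ∩ B) ∪ (B ∪ X).

(⊇) Let x ∈ (X ∩ B) ∪ (B ∪ X). Then either x ∈ B and x ∉ X; or x ∈ X and x ∉ B; or x ∈ B ∩ X. In each case x ∈ (X ∖ B) ∪ (B ∪ X), so (X ∩ B) ∪ (B ∪ X) ⊆ (X ∖ B) ∪ (B ∪ X).

The two sets are equal.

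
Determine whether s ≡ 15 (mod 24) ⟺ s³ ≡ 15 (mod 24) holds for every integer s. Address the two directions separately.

Converse. Suppose s³ ≡ 15 (mod 24). The only residue r in {0, …, 23} with r³ ≡ 15 (mod 24) is r = 15, so s ≡ 15 (mod 24).

Forward direction. Suppose s ≡ 15 (mod 24). Write s = 24j + 15. Then (24j + 15)³ = 13824j³ + 25920j² + 16200j + 3375 = 24(576j³ + 1080j² + 675j + 140) + 15, so s³ ≡ 15 (mod 24).

The biconditional holds.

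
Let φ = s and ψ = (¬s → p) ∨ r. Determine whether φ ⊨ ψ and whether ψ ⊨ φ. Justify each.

Only the forward direction holds.

[⇐] This fails. Under r = T, p = F, s = F, the left side is false but the right side is true.

[⇒] Assume the antecedent. If r is true, (¬s → p) ∨ r reduces to true regardless of the other variables. If r is false, the antecedent forces (r = F, p = F, s = T) or (r = F, p = T, s = T), and (¬s → p) ∨ r holds there. Either way (¬s → p) ∨ r holds.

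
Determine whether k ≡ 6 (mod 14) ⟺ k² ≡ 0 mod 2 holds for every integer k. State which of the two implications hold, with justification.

(⇒) Suppose k ≡ 6 (mod 14). Then k² ≡ 6² = 36 (mod 14), and since 2 ∣ 14, also k² ≡ 0 (mod 2).

(⇐) This fails: take k = 0. Then 0² = 0 ≡ 0 (mod 2), yet 0 ≡ 0 (mod 14), not 6.

(⇒) holds; (⇐) fails.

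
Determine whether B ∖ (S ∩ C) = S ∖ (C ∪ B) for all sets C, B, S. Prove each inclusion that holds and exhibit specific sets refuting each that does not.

(⊆) fails and (⊇) fails.

(⊆) This inclusion fails. Take C = ∅, B = {1}, S = ∅; then 1 ∈ B ∖ (S ∩ C) but 1 ∉ S ∖ (C ∪ B).

(⊇) This inclusion fails. Take C = ∅, B = ∅, S = {1}; then 1 ∈ S ∖ (C ∪ B) but 1 ∉ B ∖ (S ∩ C).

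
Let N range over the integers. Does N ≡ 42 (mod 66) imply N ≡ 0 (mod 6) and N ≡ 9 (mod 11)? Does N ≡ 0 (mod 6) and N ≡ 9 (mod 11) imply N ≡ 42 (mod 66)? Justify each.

Equivalent; both directions hold.

(⟹) Suppose N ≡ 42 (mod 66); write N = 66j + 42. Since 6 ∣ 66, reducing mod 6 gives N ≡ 42 ≡ 0 (mod 6); since 11 ∣ 66, reducing mod 11 gives N ≡ 42 ≡ 9 (mod 11).

(⟸) Conversely, if N ≡ 0 (mod 6) and N ≡ 9 (mod 11), then by the Chinese remainder theorem N ≡ 42 (mod 66). This is exactly N ≡ 42 (mod 66).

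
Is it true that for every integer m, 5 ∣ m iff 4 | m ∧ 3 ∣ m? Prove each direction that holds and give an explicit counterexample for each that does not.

(→) This fails: take m = 5. Certainly 5 ∣ 5, but 4 ∤ 5.

(←) This fails: take m = 12. Both 4 ∣ 12 and 3 ∣ 12, yet 12 is not a multiple of 5 (since 12 = 2·5 + 2), so 5 ∤ 12.

Neither implication holds.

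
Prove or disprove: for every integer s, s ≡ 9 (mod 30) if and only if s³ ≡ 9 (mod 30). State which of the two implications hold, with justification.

Both implications hold.

(→) Suppose s ≡ 9 (mod 30). Write s = 30j + 9. Then (30j + 9)³ = 27000j³ + 24300j² + 7290j + 729 = 30(900j³ + 810j² + 243j + 24) + 9, so s³ ≡ 9 (mod 30).

(←) Conversely, suppose s³ ≡ 9 (mod 30). The only residue r in {0, …, 29} with r³ ≡ 9 (mod 30) is r = 9, so s ≡ 9 (mod 30).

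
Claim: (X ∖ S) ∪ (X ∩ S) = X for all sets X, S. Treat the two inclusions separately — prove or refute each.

Both inclusions hold; the sets are equal.

(⊆) Let x ∈ (X ∖ S) ∪ (X ∩ S). Then either x ∈ X and x ∉ S; or x ∈ X ∩ S. In each case x ∈ X, so (X ∖ S) ∪ (X ∩ S) ⊆ X.

(⊇) Let x ∈ X. Then either x ∈ X and x ∉ S; or x ∈ X ∩ S. In each case x ∈ (X ∖ S) ∪ (X ∩ S), so X ⊆ (X ∖ S) ∪ (X ∩ S).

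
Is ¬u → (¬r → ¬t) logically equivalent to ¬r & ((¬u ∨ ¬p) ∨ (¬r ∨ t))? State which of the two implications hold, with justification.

(⇒) This fails. Under r = T, t = F, p = F, u = F, the left side is true but the right side is false.

(⇐) This fails. Under r = F, t = T, p = F, u = F, the left side is false but the right side is true.

Neither direction holds.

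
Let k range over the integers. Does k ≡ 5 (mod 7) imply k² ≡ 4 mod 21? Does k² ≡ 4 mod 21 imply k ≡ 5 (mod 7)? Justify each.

Neither direction holds.

Forward direction. This fails: take k = 12. Then 12 ≡ 5 (mod 7), but 12² = 144 ≡ 18 (mod 21), not 4.

Converse. This fails: take k = 2. Then 2² = 4 ≡ 4 (mod 21), yet 2 ≡ 2 (mod 7), not 5.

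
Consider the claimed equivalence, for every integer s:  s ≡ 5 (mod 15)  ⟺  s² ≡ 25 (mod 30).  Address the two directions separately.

Both directions fail.

(⟹) This fails: take s = 20. Then 20 ≡ 5 (mod 15), but 20² = 400 ≡ 10 (mod 30), not 25.

(⟸) This fails: take s = 25. Then 25² = 625 ≡ 25 (mod 30), yet 25 ≡ 10 (mod 15), not 5.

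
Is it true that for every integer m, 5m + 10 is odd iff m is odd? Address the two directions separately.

(⟹) Suppose 5m + 10 is odd. Since 5 is odd, 5m and m have the same parity, so 5m + 10 ≡ m + 10 (mod 2). As 10 is even, 5m + 10 is odd exactly when m is odd. Thus m is odd.

(⟸) Conversely, suppose m is odd; write m = 2j + 1. Then 5m + 10 = 5·(2j + 1) + 10 = 2·5j + 15, which is odd.

The biconditional holds.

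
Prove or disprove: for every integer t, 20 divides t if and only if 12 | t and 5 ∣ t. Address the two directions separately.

The forward direction fails; the converse holds.

[⇒] This fails: take t = 20. Certainly 20 ∣ 20, but 12 ∤ 20.

[⇐] Suppose 12 ∣ t and 5 ∣ t. Any common multiple of 12 and 5 is a multiple of their lcm; here gcd(12, 5) = 1, so lcm(12, 5) = 12·5 = 60, so 60 ∣ t. Since 20 ∣ 60, it follows that 20 ∣ t.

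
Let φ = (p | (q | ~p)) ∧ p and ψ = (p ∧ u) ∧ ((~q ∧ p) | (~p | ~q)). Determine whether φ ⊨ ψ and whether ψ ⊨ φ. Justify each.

(⟹) This fails. Under p = T, q = F, u = F, the left side is true but the right side is false.

(⟸) Assume the antecedent. If p is true, (p | (q | ~p)) ∧ p reduces to true regardless of the other variables. If p is false, the antecedent cannot hold. Either way (p | (q | ~p)) ∧ p holds.

Not equivalent: only (⇐) holds.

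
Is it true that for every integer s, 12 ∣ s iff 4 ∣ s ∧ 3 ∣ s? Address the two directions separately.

Equivalent; both directions hold.

[⇒] If 12 ∣ s, write s = 12q. Since 12 = 3·4, s = 4·(3q), so 4 ∣ s; and since 12 = 4·3, s = 3·(4q), so 3 ∣ s.

[⇐] Suppose 4 ∣ s and 3 ∣ s. Any common multiple of 4 and 3 is a multiple of their lcm; here gcd(4, 3) = 1, so lcm(4, 3) = 4·3 = 12, so 12 ∣ s.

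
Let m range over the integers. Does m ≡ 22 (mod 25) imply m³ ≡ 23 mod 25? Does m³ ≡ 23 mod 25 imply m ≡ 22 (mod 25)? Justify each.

Equivalent; both directions hold.

(⟹) Suppose m ≡ 22 (mod 25). Write m = 25j + 22. Then (25j + 22)³ = 15625j³ + 41250j² + 36300j + 10648 = 25(625j³ + 1650j² + 1452j + 425) + 23, so m³ ≡ 23 (mod 25).

(⟸) Conversely, suppose m³ ≡ 23 (mod 25). The only residue r in {0, …, 24} with r³ ≡ 23 (mod 25) is r = 22, so m ≡ 22 (mod 25).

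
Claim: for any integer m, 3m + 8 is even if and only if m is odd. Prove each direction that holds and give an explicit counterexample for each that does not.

Neither direction holds.

(⟹) This fails: m = 0 gives 3m + 8 = 8, which is even, but 0 is even, not odd.

(⟸) This also fails: m = 1 is odd, but 3m + 8 = 11 is odd, not even.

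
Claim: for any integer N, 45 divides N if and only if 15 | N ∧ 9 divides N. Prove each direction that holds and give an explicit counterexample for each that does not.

(⇒) If 45 ∣ N, write N = 45q. Since 45 = 3·15, N = 15·(3q), so 15 ∣ N; and since 45 = 5·9, N = 9·(5q), so 9 ∣ N.

(⇐) Suppose 15 ∣ N and 9 ∣ N. Any common multiple of 15 and 9 is a multiple of their lcm; here lcm(15, 9) = 15·9/gcd(15, 9) = 135/3 = 45, so 45 ∣ N.

The biconditional holds.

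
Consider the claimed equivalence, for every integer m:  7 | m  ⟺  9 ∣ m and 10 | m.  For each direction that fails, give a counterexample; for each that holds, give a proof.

(⇒) fails and (⇐) fails.

(⟹) This fails: take m = 7. Certainly 7 ∣ 7, but 9 ∤ 7.

(⟸) This fails: take m = 90. Both 9 ∣ 90 and 10 ∣ 90, yet 90 is not a multiple of 7 (since 90 = 12·7 + 6), so 7 ∤ 90.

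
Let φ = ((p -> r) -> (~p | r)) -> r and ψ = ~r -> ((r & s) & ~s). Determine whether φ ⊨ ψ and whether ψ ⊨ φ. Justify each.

Equivalent; both directions hold.

(⇒) Assume the antecedent. If s is true, the antecedent forces (s = T, r = T, p = F) or (s = T, r = T, p = T), and ~r -> ((r & s) & ~s) holds there. If s is false, the antecedent forces (s = F, r = T, p = F) or (s = F, r = T, p = T), and ~r -> ((r & s) & ~s) holds there. Either way ~r -> ((r & s) & ~s) holds.

(⇐) Assume the antecedent. If s is true, the antecedent forces (s = T, r = T, p = F) or (s = T, r = T, p = T), and ((p -> r) -> (~p | r)) -> r holds there. If s is false, the antecedent forces (s = F, r = T, p = F) or (s = F, r = T, p = T), and ((p -> r) -> (~p | r)) -> r holds there. Either way ((p -> r) -> (~p | r)) -> r holds.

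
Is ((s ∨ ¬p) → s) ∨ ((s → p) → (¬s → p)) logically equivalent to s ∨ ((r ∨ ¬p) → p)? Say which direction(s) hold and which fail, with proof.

Forward direction. Assume the antecedent. If p is true, s ∨ ((r ∨ ¬p) → p) reduces to true regardless of the other variables. If p is false, the antecedent forces (p = F, s = T, r = F) or (p = F, s = T, r = T), and s ∨ ((r ∨ ¬p) → p) holds there. Either way s ∨ ((r ∨ ¬p) → p) holds.

Converse. Assume the antecedent. If p is true, the consequent reduces to true regardless of the other variables. If p is false, the antecedent forces (p = F, s = T, r = F) or (p = F, s = T, r = T), and the consequent holds there. Either way the consequent holds.

The biconditional holds.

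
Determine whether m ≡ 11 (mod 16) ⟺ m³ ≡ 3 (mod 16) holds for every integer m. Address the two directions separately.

Equivalent; both directions hold.

(⟸) Suppose m³ ≡ 3 (mod 16). The only residue r in {0, …, 15} with r³ ≡ 3 (mod 16) is r = 11, so m ≡ 11 (mod 16).

(⟹) Suppose m ≡ 11 (mod 16). Write m = 16j + 11. Then (16j + 11)³ = 4096j³ + 8448j² + 5808j + 1331 = 16(256j³ + 528j² + 363j + 83) + 3, so m³ ≡ 3 (mod 16).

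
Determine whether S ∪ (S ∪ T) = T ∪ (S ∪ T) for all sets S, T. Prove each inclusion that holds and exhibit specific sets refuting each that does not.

Forward inclusion. Let x ∈ S ∪ (S ∪ T). Then either x ∈ S and x ∉ T; or x ∈ T and x ∉ S; or x ∈ S ∩ T. In each case x ∈ T ∪ (S ∪ T), so S ∪ (S ∪ T) ⊆ T ∪ (S ∪ T).

Reverse inclusion. Let x ∈ T ∪ (S ∪ T). Then either x ∈ S and x ∉ T; or x ∈ T and x ∉ S; or x ∈ S ∩ T. In each case x ∈ S ∪ (S ∪ T), so T ∪ (S ∪ T) ⊆ S ∪ (S ∪ T).

The two sets are equal.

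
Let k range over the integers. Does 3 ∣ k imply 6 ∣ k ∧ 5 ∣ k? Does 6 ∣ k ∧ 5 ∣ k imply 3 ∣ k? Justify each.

(⟹) This fails: take k = 3. Certainly 3 ∣ 3, but 6 ∤ 3.

(⟸) Suppose 6 ∣ k and 5 ∣ k. Any common multiple of 6 and 5 is a multiple of their lcm; here gcd(6, 5) = 1, so lcm(6, 5) = 6·5 = 30, so 30 ∣ k. Since 3 ∣ 30, it follows that 3 ∣ k.

Not equivalent: only (⇐) holds.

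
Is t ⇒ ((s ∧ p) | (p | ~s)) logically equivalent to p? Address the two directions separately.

Only the converse holds.

(⇒) This fails. Under s = F, t = F, p = F, the left side is true but the right side is false.

(⇐) Assume the antecedent. If s is true, the antecedent forces (s = T, t = F, p = T) or (s = T, t = T, p = T), and t ⇒ ((s ∧ p) | (p | ~s)) holds there. If s is false, t ⇒ ((s ∧ p) | (p | ~s)) reduces to true regardless of the other variables. Either way t ⇒ ((s ∧ p) | (p | ~s)) holds.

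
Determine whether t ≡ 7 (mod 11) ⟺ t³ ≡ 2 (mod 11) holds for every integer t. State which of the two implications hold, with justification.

Equivalent; both directions hold.

(⟹) Suppose t ≡ 7 (mod 11). Write t = 11j + 7. Then (11j + 7)³ = 1331j³ + 2541j² + 1617j + 343 = 11(121j³ + 231j² + 147j + 31) + 2, so t³ ≡ 2 (mod 11).

(⟸) For the converse, argue contrapositively. If t ≢ 7 (mod 11), then t is congruent to one of 0, 1, 2, 3, 4, 5, 6, 8, 9, 10 modulo 11, and these give t³ ≡ 0, 1, 8, 5, 9, 4, 7, 6, 3, 10 respectively — never 2.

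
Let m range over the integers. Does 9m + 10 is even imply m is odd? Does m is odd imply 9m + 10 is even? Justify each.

(⇒) fails and (⇐) fails.

(→) This fails: m = 6 gives 9m + 10 = 64, which is even, but 6 is even, not odd.

(←) This also fails: m = 3 is odd, but 9m + 10 = 37 is odd, not even.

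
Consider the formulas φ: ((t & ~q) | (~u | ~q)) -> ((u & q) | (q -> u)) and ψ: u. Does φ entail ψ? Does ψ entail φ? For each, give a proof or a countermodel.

Converse. Assume the antecedent. If t is true, the antecedent forces (t = T, q = F, u = T) or (t = T, q = T, u = T), and the consequent holds there. If t is false, the antecedent forces (t = F, q = F, u = T) or (t = F, q = T, u = T), and the consequent holds there. Either way the consequent holds.

Forward direction. This fails. Under t = F, q = F, u = F, the left side is true but the right side is false.

The forward direction fails; the converse holds.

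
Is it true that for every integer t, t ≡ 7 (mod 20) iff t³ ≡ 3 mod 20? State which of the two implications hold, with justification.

[⇒] Suppose t ≡ 7 (mod 20). Write t = 20j + 7. Then (20j + 7)³ = 8000j³ + 8400j² + 2940j + 343 = 20(400j³ + 420j² + 147j + 17) + 3, so t³ ≡ 3 (mod 20).

[⇐] Conversely, suppose t³ ≡ 3 (mod 20). The only residue r in {0, …, 19} with r³ ≡ 3 (mod 20) is r = 7, so t ≡ 7 (mod 20).

The biconditional holds.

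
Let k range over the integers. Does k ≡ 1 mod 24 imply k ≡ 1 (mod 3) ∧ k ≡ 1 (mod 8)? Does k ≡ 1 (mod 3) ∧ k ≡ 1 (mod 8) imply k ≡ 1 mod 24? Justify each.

Forward direction. Suppose k ≡ 1 (mod 24); write k = 24j + 1. Since 3 ∣ 24, reducing mod 3 gives k ≡ 1 (mod 3); since 8 ∣ 24, reducing mod 8 gives k ≡ 1 (mod 8).

Converse. If k ≡ 1 (mod 3) and k ≡ 1 (mod 8), then by the Chinese remainder theorem k ≡ 1 (mod 24). This is exactly k ≡ 1 (mod 24).

Equivalent; both directions hold.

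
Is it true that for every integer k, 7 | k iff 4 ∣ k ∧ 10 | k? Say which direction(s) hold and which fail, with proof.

Neither direction holds.

[⇒] This fails: take k = 7. Certainly 7 ∣ 7, but 4 ∤ 7.

[⇐] This fails: take k = 20. Both 4 ∣ 20 and 10 ∣ 20, yet 20 is not a multiple of 7 (since 20 = 2·7 + 6), so 7 ∤ 20.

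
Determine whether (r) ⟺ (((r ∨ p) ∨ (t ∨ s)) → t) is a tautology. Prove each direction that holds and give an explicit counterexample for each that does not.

Both directions fail.

[⇒] This fails. Under p = F, t = F, s = F, r = T, the left side is true but the right side is false.

[⇐] This fails. Under p = F, t = F, s = F, r = F, the left side is false but the right side is true.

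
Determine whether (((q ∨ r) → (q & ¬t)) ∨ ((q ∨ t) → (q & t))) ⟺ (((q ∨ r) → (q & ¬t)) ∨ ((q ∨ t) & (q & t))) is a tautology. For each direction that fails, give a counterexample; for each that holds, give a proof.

[⇐] Assume the antecedent. If r is true, the antecedent forces (r = T, q = T, t = F) or (r = T, q = T, t = T), and the consequent holds there. If r is false, the consequent reduces to true regardless of the other variables. Either way the consequent holds.

[⇒] This fails. Under r = T, q = F, t = F, the left side is true but the right side is false.

The forward direction fails; the converse holds.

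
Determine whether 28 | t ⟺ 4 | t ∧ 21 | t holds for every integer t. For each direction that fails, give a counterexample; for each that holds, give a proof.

Not equivalent: only (⇐) holds.

(←) Suppose 4 ∣ t and 21 ∣ t. Any common multiple of 4 and 21 is a multiple of their lcm; here gcd(4, 21) = 1, so lcm(4, 21) = 4·21 = 84, so 84 ∣ t. Since 28 ∣ 84, it follows that 28 ∣ t.

(→) This fails: take t = 28. Certainly 28 ∣ 28, but 21 ∤ 28.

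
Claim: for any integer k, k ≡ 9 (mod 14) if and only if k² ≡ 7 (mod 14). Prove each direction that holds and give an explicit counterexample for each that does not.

Both directions fail.

(⇒) This fails: take k = 9. Then 9 ≡ 9 (mod 14), but 9² = 81 ≡ 11 (mod 14), not 7.

(⇐) This fails: take k = 7. Then 7² = 49 ≡ 7 (mod 14), yet 7 ≡ 7 (mod 14), not 9.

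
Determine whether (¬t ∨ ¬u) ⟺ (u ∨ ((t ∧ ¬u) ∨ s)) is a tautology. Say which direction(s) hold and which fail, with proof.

Forward direction. This fails. Under t = F, s = F, u = F, the left side is true but the right side is false.

Converse. This fails. Under t = T, s = F, u = T, the left side is false but the right side is true.

Neither direction holds.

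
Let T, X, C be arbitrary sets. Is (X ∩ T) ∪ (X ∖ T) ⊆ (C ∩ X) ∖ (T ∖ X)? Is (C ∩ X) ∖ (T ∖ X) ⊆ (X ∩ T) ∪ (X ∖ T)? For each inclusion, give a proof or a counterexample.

The sets are not equal: only the reverse inclusion holds.

(⟹) This inclusion fails. Take T = ∅, X = {1}, C = ∅; then 1 ∈ (X ∩ T) ∪ (X ∖ T) but 1 ∉ (C ∩ X) ∖ (T ∖ X).

(⟸) Let x ∈ (C ∩ X) ∖ (T ∖ X). Then either x ∈ X ∩ C and x ∉ T; or x ∈ T ∩ X ∩ C. In each case x ∈ (X ∩ T) ∪ (X ∖ T), so (C ∩ X) ∖ (T ∖ X) ⊆ (X ∩ T) ∪ (X ∖ T).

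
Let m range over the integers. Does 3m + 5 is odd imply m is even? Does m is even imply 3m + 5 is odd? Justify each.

Both directions hold; the statement is true.

(⇒) Suppose 3m + 5 is odd. Since 3 is odd, 3m and m have the same parity, so 3m + 5 ≡ m + 5 (mod 2). As 5 is odd, 3m + 5 is odd exactly when m is even. Thus m is even.

(⇐) Conversely, suppose m is even; write m = 2j. Then 3m + 5 = 3·(2j) + 5 = 2·3j + 5, which is odd.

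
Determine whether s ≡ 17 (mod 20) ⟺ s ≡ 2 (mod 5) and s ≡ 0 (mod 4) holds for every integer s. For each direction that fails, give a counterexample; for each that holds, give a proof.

(→) This fails: s = 17 gives 17 ≡ 17 (mod 20) but 17 ≡ 1 (mod 4), so the conjunction on the right does not hold.

(←) This fails: s = 12 satisfies both congruences on the right (12 ≡ 2 mod 5 and 12 ≡ 0 mod 4) yet 12 ≡ 12 (mod 20), not 17.

(⇒) fails and (⇐) fails.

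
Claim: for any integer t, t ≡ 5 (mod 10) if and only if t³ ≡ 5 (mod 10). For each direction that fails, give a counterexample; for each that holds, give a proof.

Forward direction. Suppose t ≡ 5 (mod 10). Write t = 10j + 5. Then (10j + 5)³ = 1000j³ + 1500j² + 750j + 125 = 10(100j³ + 150j² + 75j + 12) + 5, so t³ ≡ 5 (mod 10).

Converse. For the converse, argue contrapositively. If t ≢ 5 (mod 10), then t is congruent to one of 0, 1, 2, 3, 4, 6, 7, 8, 9 modulo 10, and these give t³ ≡ 0, 1, 8, 7, 4, 6, 3, 2, 9 respectively — never 5.

Both directions hold.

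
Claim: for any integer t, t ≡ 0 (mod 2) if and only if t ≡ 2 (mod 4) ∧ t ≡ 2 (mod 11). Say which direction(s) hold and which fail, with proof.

(⟹) This fails: t = 0 gives 0 ≡ 0 (mod 2) but 0 ≡ 0 (mod 4), so the conjunction on the right does not hold.

(⟸) Conversely, if t ≡ 2 (mod 4) and t ≡ 2 (mod 11), then by the Chinese remainder theorem t ≡ 2 (mod 44). Since 2 ≡ 0 (mod 2) and 2 ∣ 44, we get t ≡ 0 (mod 2).

Not equivalent: only (⇐) holds.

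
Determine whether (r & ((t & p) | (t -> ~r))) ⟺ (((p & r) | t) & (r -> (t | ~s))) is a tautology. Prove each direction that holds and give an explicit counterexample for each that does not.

(⇒) fails and (⇐) fails.

(⇒) This fails. Under p = F, s = F, t = F, r = T, the left side is true but the right side is false.

(⇐) This fails. Under p = F, s = F, t = T, r = F, the left side is false but the right side is true.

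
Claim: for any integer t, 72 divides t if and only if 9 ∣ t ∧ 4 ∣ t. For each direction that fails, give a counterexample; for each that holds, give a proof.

[⇒] If 72 ∣ t, write t = 72q. Since 72 = 8·9, t = 9·(8q), so 9 ∣ t; and since 72 = 18·4, t = 4·(18q), so 4 ∣ t.

[⇐] This fails: take t = 36. Both 9 ∣ 36 and 4 ∣ 36, yet 36 is not a multiple of 72 (since 36 = 0·72 + 36), so 72 ∤ 36.

Not equivalent: only (⇒) holds.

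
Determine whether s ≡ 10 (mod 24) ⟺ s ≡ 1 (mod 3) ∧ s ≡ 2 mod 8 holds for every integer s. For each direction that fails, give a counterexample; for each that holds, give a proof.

Both directions hold; the statement is true.

(→) Suppose s ≡ 10 (mod 24); write s = 24j + 10. Since 3 ∣ 24, reducing mod 3 gives s ≡ 10 ≡ 1 (mod 3); since 8 ∣ 24, reducing mod 8 gives s ≡ 10 ≡ 2 (mod 8).

(←) Conversely, if s ≡ 1 (mod 3) and s ≡ 2 (mod 8), then by the Chinese remainder theorem s ≡ 10 (mod 24). This is exactly s ≡ 10 (mod 24).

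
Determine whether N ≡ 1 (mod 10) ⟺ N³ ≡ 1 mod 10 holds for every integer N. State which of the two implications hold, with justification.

(→) Suppose N ≡ 1 (mod 10). Write N = 10j + 1. Then (10j + 1)³ = 1000j³ + 300j² + 30j + 1 = 10(100j³ + 30j² + 3j) + 1, so N³ ≡ 1 (mod 10).

(←) Conversely, suppose N³ ≡ 1 (mod 10). The only residue r in {0, …, 9} with r³ ≡ 1 (mod 10) is r = 1, so N ≡ 1 (mod 10).

The biconditional holds.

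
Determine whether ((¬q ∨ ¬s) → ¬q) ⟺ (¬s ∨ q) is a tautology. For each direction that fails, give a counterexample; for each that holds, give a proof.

Both directions fail.

(⟹) This fails. Under q = F, s = T, the left side is true but the right side is false.

(⟸) This fails. Under q = T, s = F, the left side is false but the right side is true.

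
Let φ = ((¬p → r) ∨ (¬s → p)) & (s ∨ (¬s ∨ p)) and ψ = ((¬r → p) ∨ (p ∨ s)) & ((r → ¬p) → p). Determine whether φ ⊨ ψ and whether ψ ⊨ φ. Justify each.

(⟹) This fails. Under s = T, r = F, p = F, the left side is true but the right side is false.

(⟸) Assume the antecedent. If s is true, the consequent reduces to true regardless of the other variables. If s is false, the antecedent forces (s = F, r = F, p = T) or (s = F, r = T, p = T), and the consequent holds there. Either way the consequent holds.

Only the converse holds.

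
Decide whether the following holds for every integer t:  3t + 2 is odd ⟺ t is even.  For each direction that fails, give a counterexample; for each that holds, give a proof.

Neither implication holds.

(⇒) This fails: t = 5 gives 3t + 2 = 17, which is odd, but 5 is odd, not even.

(⇐) This also fails: t = 0 is even, but 3t + 2 = 2 is even, not odd.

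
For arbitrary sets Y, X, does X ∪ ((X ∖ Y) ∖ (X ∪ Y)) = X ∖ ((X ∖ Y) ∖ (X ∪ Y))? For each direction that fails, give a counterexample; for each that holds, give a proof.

Both inclusions hold.

Forward inclusion. Let x ∈ X ∪ ((X ∖ Y) ∖ (X ∪ Y)). Then either x ∈ X and x ∉ Y; or x ∈ Y ∩ X. In each case x ∈ X ∖ ((X ∖ Y) ∖ (X ∪ Y)), so X ∪ ((X ∖ Y) ∖ (X ∪ Y)) ⊆ X ∖ ((X ∖ Y) ∖ (X ∪ Y)).

Reverse inclusion. Let x ∈ X ∖ ((X ∖ Y) ∖ (X ∪ Y)). Then either x ∈ X and x ∉ Y; or x ∈ Y ∩ X. In each case x ∈ X ∪ ((X ∖ Y) ∖ (X ∪ Y)), so X ∖ ((X ∖ Y) ∖ (X ∪ Y)) ⊆ X ∪ ((X ∖ Y) ∖ (X ∪ Y)).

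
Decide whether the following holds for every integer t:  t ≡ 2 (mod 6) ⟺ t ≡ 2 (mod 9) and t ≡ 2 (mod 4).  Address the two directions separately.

Not equivalent: only (⇐) holds.

Converse. If t ≡ 2 (mod 9) and t ≡ 2 (mod 4), then by the Chinese remainder theorem t ≡ 2 (mod 36). Since 2 ≡ 2 (mod 6) and 6 ∣ 36, we get t ≡ 2 (mod 6).

Forward direction. This fails: t = 32 gives 32 ≡ 2 (mod 6) but 32 ≡ 5 (mod 9), so the conjunction on the right does not hold.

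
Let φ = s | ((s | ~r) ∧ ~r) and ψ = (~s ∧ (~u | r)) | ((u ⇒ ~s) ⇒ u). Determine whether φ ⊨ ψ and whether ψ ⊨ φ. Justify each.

[⇒] This fails. Under u = F, s = T, r = F, the left side is true but the right side is false.

[⇐] This fails. Under u = F, s = F, r = T, the left side is false but the right side is true.

Both directions fail.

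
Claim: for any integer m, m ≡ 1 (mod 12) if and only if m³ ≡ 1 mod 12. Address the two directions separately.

Both implications hold.

(⟹) Suppose m ≡ 1 (mod 12). Write m = 12j + 1. Then (12j + 1)³ = 1728j³ + 432j² + 36j + 1 = 12(144j³ + 36j² + 3j) + 1, so m³ ≡ 1 (mod 12).

(⟸) For the converse, argue contrapositively. If m ≢ 1 (mod 12), then m is congruent to one of 0, 2, 3, 4, 5, 6, 7, 8, 9, 10, 11 modulo 12, and these give m³ ≡ 0, 8, 3, 4, 5, 0, 7, 8, 9, 4, 11 respectively — never 1.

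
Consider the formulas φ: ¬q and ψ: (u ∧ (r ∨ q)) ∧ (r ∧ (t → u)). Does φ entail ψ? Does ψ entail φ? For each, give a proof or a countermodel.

(→) This fails. Under r = F, t = F, q = F, u = F, the left side is true but the right side is false.

(←) This fails. Under r = T, t = F, q = T, u = T, the left side is false but the right side is true.

(⇒) fails and (⇐) fails.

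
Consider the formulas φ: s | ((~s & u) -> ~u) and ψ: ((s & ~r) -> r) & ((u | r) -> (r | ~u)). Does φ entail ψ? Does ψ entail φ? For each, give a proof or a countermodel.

Neither direction holds.

Forward direction. This fails. Under s = T, r = F, u = F, the left side is true but the right side is false.

Converse. This fails. Under s = F, r = T, u = T, the left side is false but the right side is true.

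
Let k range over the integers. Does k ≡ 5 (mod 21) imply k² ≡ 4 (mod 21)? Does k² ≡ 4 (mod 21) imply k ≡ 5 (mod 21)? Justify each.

Not equivalent: only (⇒) holds.

Converse. This fails: take k = 2. Then 2² = 4 ≡ 4 (mod 21), yet 2 ≡ 2 (mod 21), not 5.

Forward direction. Suppose k ≡ 5 (mod 21). Write k = 21j + 5. Then (21j + 5)² = 441j² + 210j + 25 = 21(21j² + 10j + 1) + 4, so k² ≡ 4 (mod 21).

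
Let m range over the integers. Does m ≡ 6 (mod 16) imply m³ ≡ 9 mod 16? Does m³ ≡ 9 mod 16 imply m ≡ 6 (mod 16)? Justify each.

Both directions fail.

(⟹) This fails: take m = 6. Then 6 ≡ 6 (mod 16), but 6³ = 216 ≡ 8 (mod 16), not 9.

(⟸) This fails: take m = 9. Then 9³ = 729 ≡ 9 (mod 16), yet 9 ≡ 9 (mod 16), not 6.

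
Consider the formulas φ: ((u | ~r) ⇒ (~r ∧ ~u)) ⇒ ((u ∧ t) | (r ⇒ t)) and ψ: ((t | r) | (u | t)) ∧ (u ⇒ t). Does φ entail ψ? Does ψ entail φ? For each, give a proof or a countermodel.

(⟹) This fails. Under u = F, t = F, r = F, the left side is true but the right side is false.

(⟸) This fails. Under u = F, t = F, r = T, the left side is false but the right side is true.

Neither implication holds.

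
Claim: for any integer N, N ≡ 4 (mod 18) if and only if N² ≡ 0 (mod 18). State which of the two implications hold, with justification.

Both directions fail.

(⟹) This fails: take N = 4. Then 4 ≡ 4 (mod 18), but 4² = 16 ≡ 16 (mod 18), not 0.

(⟸) This fails: take N = 0. Then 0² = 0 ≡ 0 (mod 18), yet 0 ≡ 0 (mod 18), not 4.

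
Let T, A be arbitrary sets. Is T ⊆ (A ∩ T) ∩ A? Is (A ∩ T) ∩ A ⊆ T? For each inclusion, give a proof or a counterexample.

(⊆) fails; (⊇) holds.

Forward inclusion. This inclusion fails. Take T = {1}, A = ∅; then 1 ∈ T but 1 ∉ (A ∩ T) ∩ A.

Reverse inclusion. Let x ∈ (A ∩ T) ∩ A. Then x ∈ T ∩ A, from which x ∈ T.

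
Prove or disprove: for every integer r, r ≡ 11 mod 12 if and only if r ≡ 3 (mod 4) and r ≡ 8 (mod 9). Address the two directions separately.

(⇒) This fails: r = 11 gives 11 ≡ 11 (mod 12) but 11 ≡ 2 (mod 9), so the conjunction on the right does not hold.

(⇐) Conversely, if r ≡ 3 (mod 4) and r ≡ 8 (mod 9), then by the Chinese remainder theorem r ≡ 35 (mod 36). Since 35 ≡ 11 (mod 12) and 12 ∣ 36, we get r ≡ 11 (mod 12).

The forward direction fails; the converse holds.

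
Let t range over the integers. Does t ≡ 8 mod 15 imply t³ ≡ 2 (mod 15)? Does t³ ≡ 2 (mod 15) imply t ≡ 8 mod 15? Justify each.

[⇒] Suppose t ≡ 8 mod 15. Write t = 15j + 8. Then (15j + 8)³ = 3375j³ + 5400j² + 2880j + 512 = 15(225j³ + 360j² + 192j + 34) + 2, so t³ ≡ 2 (mod 15).

[⇐] Conversely, suppose t³ ≡ 2 (mod 15). The only residue r in {0, …, 14} with r³ ≡ 2 (mod 15) is r = 8, so t ≡ 8 (mod 15).

The biconditional holds.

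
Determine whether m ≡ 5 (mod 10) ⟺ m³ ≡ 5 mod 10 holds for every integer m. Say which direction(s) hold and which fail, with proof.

(⇒) Suppose m ≡ 5 (mod 10). Write m = 10j + 5. Then (10j + 5)³ = 1000j³ + 1500j² + 750j + 125 = 10(100j³ + 150j² + 75j + 12) + 5, so m³ ≡ 5 (mod 10).

(⇐) Conversely, suppose m³ ≡ 5 (mod 10). The only residue r in {0, …, 9} with r³ ≡ 5 (mod 10) is r = 5, so m ≡ 5 (mod 10).

The biconditional holds.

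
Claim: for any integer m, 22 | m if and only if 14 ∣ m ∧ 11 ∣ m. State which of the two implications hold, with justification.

(⟸) Suppose 14 ∣ m and 11 ∣ m. Any common multiple of 14 and 11 is a multiple of their lcm; here gcd(14, 11) = 1, so lcm(14, 11) = 14·11 = 154, so 154 ∣ m. Since 22 ∣ 154, it follows that 22 ∣ m.

(⟹) This fails: take m = 22. Certainly 22 ∣ 22, but 14 ∤ 22.

Not equivalent: only (⇐) holds.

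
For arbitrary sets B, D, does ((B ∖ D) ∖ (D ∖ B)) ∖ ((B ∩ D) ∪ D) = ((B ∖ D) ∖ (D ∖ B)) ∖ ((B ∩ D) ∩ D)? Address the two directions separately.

The two sets are equal.

(⊆) Let x ∈ ((B ∖ D) ∖ (D ∖ B)) ∖ ((B ∩ D) ∪ D). Then x ∈ B and x ∉ D, from which x ∈ ((B ∖ D) ∖ (D ∖ B)) ∖ ((B ∩ D) ∩ D).

(⊇) Let x ∈ ((B ∖ D) ∖ (D ∖ B)) ∖ ((B ∩ D) ∩ D). Then x ∈ B and x ∉ D, from which x ∈ ((B ∖ D) ∖ (D ∖ B)) ∖ ((B ∩ D) ∪ D).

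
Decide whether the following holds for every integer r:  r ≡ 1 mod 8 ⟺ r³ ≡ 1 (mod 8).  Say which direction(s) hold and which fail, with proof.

(⇒) Suppose r ≡ 1 mod 8. Write r = 8j + 1. Then (8j + 1)³ = 512j³ + 192j² + 24j + 1 = 8(64j³ + 24j² + 3j) + 1, so r³ ≡ 1 (mod 8).

(⇐) For the converse, argue contrapositively. If r ≢ 1 (mod 8), then r is congruent to one of 0, 2, 3, 4, 5, 6, 7 modulo 8, and these give r³ ≡ 0, 0, 3, 0, 5, 0, 7 respectively — never 1.

The biconditional holds.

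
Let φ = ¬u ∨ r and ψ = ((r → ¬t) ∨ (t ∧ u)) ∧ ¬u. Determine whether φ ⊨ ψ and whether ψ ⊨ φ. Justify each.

(⇒) This fails. Under t = T, u = F, r = T, the left side is true but the right side is false.

(⇐) Assume the antecedent. If t is true, the antecedent forces (t = T, u = F, r = F), and ¬u ∨ r holds there. If t is false, the antecedent forces (t = F, u = F, r = F) or (t = F, u = F, r = T), and ¬u ∨ r holds there. Either way ¬u ∨ r holds.

The forward direction fails; the converse holds.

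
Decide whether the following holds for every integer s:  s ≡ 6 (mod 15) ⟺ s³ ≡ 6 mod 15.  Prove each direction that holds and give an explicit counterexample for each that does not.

Both directions hold.

Forward direction. Suppose s ≡ 6 (mod 15). Write s = 15j + 6. Then (15j + 6)³ = 3375j³ + 4050j² + 1620j + 216 = 15(225j³ + 270j² + 108j + 14) + 6, so s³ ≡ 6 (mod 15).

Converse. Suppose s³ ≡ 6 (mod 15). The only residue r in {0, …, 14} with r³ ≡ 6 (mod 15) is r = 6, so s ≡ 6 (mod 15).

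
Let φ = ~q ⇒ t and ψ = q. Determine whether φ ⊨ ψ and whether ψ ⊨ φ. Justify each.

The forward direction fails; the converse holds.

Forward direction. This fails. Under t = T, q = F, the left side is true but the right side is false.

Converse. Assume the antecedent. If t is true, ~q ⇒ t reduces to true regardless of the other variables. If t is false, the antecedent forces (t = F, q = T), and ~q ⇒ t holds there. Either way ~q ⇒ t holds.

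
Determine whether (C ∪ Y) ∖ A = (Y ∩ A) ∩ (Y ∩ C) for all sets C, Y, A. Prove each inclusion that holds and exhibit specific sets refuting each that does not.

(⟹) This inclusion fails. Take C = {1}, Y = ∅, A = ∅; then 1 ∈ (C ∪ Y) ∖ A but 1 ∉ (Y ∩ A) ∩ (Y ∩ C).

(⟸) This inclusion fails. Take C = {1}, Y = {1}, A = {1}; then 1 ∈ (Y ∩ A) ∩ (Y ∩ C) but 1 ∉ (C ∪ Y) ∖ A.

Both inclusions fail.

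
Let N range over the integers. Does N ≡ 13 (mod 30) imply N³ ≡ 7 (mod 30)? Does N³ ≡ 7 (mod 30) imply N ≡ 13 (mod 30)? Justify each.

Both directions hold; the statement is true.

(⇒) Suppose N ≡ 13 (mod 30). Write N = 30j + 13. Then (30j + 13)³ = 27000j³ + 35100j² + 15210j + 2197 = 30(900j³ + 1170j² + 507j + 73) + 7, so N³ ≡ 7 (mod 30).

(⇐) Conversely, suppose N³ ≡ 7 (mod 30). The only residue r in {0, …, 29} with r³ ≡ 7 (mod 30) is r = 13, so N ≡ 13 (mod 30).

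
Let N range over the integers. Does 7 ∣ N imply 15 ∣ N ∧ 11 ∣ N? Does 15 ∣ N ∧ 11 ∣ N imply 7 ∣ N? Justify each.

(⇒) This fails: take N = 7. Certainly 7 ∣ 7, but 15 ∤ 7.

(⇐) This fails: take N = 165. Both 15 ∣ 165 and 11 ∣ 165, yet 165 is not a multiple of 7 (since 165 = 23·7 + 4), so 7 ∤ 165.

Neither implication holds.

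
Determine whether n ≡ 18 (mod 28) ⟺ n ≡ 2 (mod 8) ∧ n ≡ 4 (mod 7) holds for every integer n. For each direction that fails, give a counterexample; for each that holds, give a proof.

(⇒) This fails: n = 46 gives 46 ≡ 18 (mod 28) but 46 ≡ 6 (mod 8), so the conjunction on the right does not hold.

(⇐) Conversely, if n ≡ 2 (mod 8) and n ≡ 4 (mod 7), then by the Chinese remainder theorem n ≡ 18 (mod 56). Since 18 ≡ 18 (mod 28) and 28 ∣ 56, we get n ≡ 18 (mod 28).

Only the reverse direction holds.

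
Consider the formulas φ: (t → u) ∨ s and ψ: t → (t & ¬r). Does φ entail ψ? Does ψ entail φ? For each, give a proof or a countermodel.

Both directions fail.

[⇒] This fails. Under u = T, s = F, r = T, t = T, the left side is true but the right side is false.

[⇐] This fails. Under u = F, s = F, r = F, t = T, the left side is false but the right side is true.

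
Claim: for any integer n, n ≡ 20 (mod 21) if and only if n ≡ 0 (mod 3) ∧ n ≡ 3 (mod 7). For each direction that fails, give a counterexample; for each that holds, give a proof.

Neither direction holds.

(⟹) This fails: n = 20 gives 20 ≡ 20 (mod 21) but 20 ≡ 2 (mod 3), so the conjunction on the right does not hold.

(⟸) This fails: n = 3 satisfies both congruences on the right (3 ≡ 0 mod 3 and 3 ≡ 3 mod 7) yet 3 ≡ 3 (mod 21), not 20.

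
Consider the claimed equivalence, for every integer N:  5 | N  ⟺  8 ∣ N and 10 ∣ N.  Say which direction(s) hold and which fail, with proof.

Forward direction. This fails: take N = 5. Certainly 5 ∣ 5, but 8 ∤ 5.

Converse. Suppose 8 ∣ N and 10 ∣ N. Any common multiple of 8 and 10 is a multiple of their lcm; here lcm(8, 10) = 8·10/gcd(8, 10) = 80/2 = 40, so 40 ∣ N. Since 5 ∣ 40, it follows that 5 ∣ N.

The forward direction fails; the converse holds.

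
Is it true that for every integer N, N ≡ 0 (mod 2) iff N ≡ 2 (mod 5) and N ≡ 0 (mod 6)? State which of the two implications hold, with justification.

Forward direction. This fails: N = 0 gives 0 ≡ 0 (mod 2) but 0 ≡ 0 (mod 5), so the conjunction on the right does not hold.

Converse. If N ≡ 2 (mod 5) and N ≡ 0 (mod 6), then by the Chinese remainder theorem N ≡ 12 (mod 30). Since 12 ≡ 0 (mod 2) and 2 ∣ 30, we get N ≡ 0 (mod 2).

Only the converse holds.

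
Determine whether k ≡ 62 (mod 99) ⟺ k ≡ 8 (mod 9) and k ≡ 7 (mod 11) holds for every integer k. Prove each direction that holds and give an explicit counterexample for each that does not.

Equivalent; both directions hold.

(→) Suppose k ≡ 62 (mod 99); write k = 99j + 62. Since 9 ∣ 99, reducing mod 9 gives k ≡ 62 ≡ 8 (mod 9); since 11 ∣ 99, reducing mod 11 gives k ≡ 62 ≡ 7 (mod 11).

(←) Conversely, if k ≡ 8 (mod 9) and k ≡ 7 (mod 11), then by the Chinese remainder theorem k ≡ 62 (mod 99). This is exactly k ≡ 62 (mod 99).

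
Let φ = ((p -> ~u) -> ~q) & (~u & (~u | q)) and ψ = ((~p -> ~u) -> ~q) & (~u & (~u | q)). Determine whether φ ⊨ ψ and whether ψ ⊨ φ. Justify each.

The biconditional holds.

(→) Assume the antecedent. If q is true, the antecedent cannot hold. If q is false, the antecedent forces (q = F, u = F, p = F) or (q = F, u = F, p = T), and the consequent holds there. Either way the consequent holds.

(←) Assume the antecedent. If q is true, the antecedent cannot hold. If q is false, the antecedent forces (q = F, u = F, p = F) or (q = F, u = F, p = T), and the consequent holds there. Either way the consequent holds.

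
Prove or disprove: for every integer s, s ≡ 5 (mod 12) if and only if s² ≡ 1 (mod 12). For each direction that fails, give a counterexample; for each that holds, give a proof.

Forward direction. Suppose s ≡ 5 (mod 12). Write s = 12j + 5. Then (12j + 5)² = 144j² + 120j + 25 = 12(12j² + 10j + 2) + 1, so s² ≡ 1 (mod 12).

Converse. This fails: take s = 1. Then 1² = 1 ≡ 1 (mod 12), yet 1 ≡ 1 (mod 12), not 5.

The forward direction holds; the converse fails.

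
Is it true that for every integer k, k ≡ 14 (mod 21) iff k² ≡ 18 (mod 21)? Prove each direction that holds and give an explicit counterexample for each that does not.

(→) This fails: take k = 14. Then 14 ≡ 14 (mod 21), but 14² = 196 ≡ 7 (mod 21), not 18.

(←) This fails: take k = 9. Then 9² = 81 ≡ 18 (mod 21), yet 9 ≡ 9 (mod 21), not 14.

(⇒) fails and (⇐) fails.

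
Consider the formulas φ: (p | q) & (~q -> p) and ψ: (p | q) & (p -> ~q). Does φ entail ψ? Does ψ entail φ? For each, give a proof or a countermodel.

Forward direction. This fails. Under q = T, p = T, the left side is true but the right side is false.

Converse. Assume the antecedent. If q is true, (p | q) & (~q -> p) reduces to true regardless of the other variables. If q is false, the antecedent forces (q = F, p = T), and (p | q) & (~q -> p) holds there. Either way (p | q) & (~q -> p) holds.

Only the converse holds.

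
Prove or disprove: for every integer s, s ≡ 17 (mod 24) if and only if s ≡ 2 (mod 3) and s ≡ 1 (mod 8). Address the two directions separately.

(→) Suppose s ≡ 17 (mod 24); write s = 24j + 17. Since 3 ∣ 24, reducing mod 3 gives s ≡ 17 ≡ 2 (mod 3); since 8 ∣ 24, reducing mod 8 gives s ≡ 17 ≡ 1 (mod 8).

(←) Conversely, if s ≡ 2 (mod 3) and s ≡ 1 (mod 8), then by the Chinese remainder theorem s ≡ 17 (mod 24). This is exactly s ≡ 17 (mod 24).

Both directions hold.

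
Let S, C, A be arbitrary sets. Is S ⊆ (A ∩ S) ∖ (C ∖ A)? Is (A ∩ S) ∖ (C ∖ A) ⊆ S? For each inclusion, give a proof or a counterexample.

(⊇) Let x ∈ (A ∩ S) ∖ (C ∖ A). Then either x ∈ S ∩ A and x ∉ C; or x ∈ S ∩ C ∩ A. In each case x ∈ S, so (A ∩ S) ∖ (C ∖ A) ⊆ S.

(⊆) This inclusion fails. Take S = {1}, C = ∅, A = ∅; then 1 ∈ S but 1 ∉ (A ∩ S) ∖ (C ∖ A).

The sets are not equal: only the reverse inclusion holds.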